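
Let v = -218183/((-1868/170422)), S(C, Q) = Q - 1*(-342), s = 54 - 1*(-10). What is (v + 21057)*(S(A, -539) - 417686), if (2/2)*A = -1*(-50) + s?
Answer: -7777328682432433/934 ≈ -8.3269e+12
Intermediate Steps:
s = 64 (s = 54 + 10 = 64)
A = 114 (A = -1*(-50) + 64 = 50 + 64 = 114)
S(C, Q) = 342 + Q (S(C, Q) = Q + 342 = 342 + Q)
v = 18591591613/934 (v = -218183/((-1868*1/170422)) = -218183/(-934/85211) = -218183*(-85211/934) = 18591591613/934 ≈ 1.9905e+7)
(v + 21057)*(S(A, -539) - 417686) = (18591591613/934 + 21057)*((342 - 539) - 417686) = 18611258851*(-197 - 417686)/934 = (18611258851/934)*(-417883) = -7777328682432433/934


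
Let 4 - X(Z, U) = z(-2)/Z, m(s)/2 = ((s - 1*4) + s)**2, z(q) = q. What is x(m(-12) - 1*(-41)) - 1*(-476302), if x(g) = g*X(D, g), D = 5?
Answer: 2416908/5 ≈ 4.8338e+5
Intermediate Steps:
m(s) = 2*(-4 + 2*s)**2 (m(s) = 2*((s - 1*4) + s)**2 = 2*((s - 4) + s)**2 = 2*((-4 + s) + s)**2 = 2*(-4 + 2*s)**2)
X(Z, U) = 4 + 2/Z (X(Z, U) = 4 - (-2)/Z = 4 + 2/Z)
x(g) = 22*g/5 (x(g) = g*(4 + 2/5) = g*(22/5) = 22*g/5)
x(m(-12) - 1*(-41)) - 1*(-476302) = 22*(8*(-2 - 12)**2 - 1*(-41))/5 - 1*(-476302) = 22*(8*(-14)**2 + 41)/5 + 476302 = 22*(8*196 + 41)/5 + 476302 = 22*(1568 + 41)/5 + 476302 = (22/5)*1609 + 476302 = 35398/5 + 476302 = 2416908/5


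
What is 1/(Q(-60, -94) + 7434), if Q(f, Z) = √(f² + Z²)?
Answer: 3717/27625960 - √3109/27625960 ≈ 0.00013253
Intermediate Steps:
Q(f, Z) = √(Z² + f²)
1/(Q(-60, -94) + 7434) = 1/(√((-94)² + (-60)²) + 7434) = 1/(√(8836 + 3600) + 7434) = 1/(√12436 + 7434) = 1/(2*√3109 + 7434) = 1/(7434 + 2*√3109)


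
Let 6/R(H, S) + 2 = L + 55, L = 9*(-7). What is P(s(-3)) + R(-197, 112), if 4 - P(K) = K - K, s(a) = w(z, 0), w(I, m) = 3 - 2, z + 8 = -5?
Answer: 17/5 ≈ 3.4000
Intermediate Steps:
L = -63
z = -13 (z = -8 - 5 = -13)
w(I, m) = 1
R(H, S) = -⅗ (R(H, S) = 6/(-2 + (-63 + 55)) = 6/(-2 - 8) = 6/(-10) = 6*(-⅒) = -⅗)
s(a) = 1
P(K) = 4 (P(K) = 4 - (K - K) = 4 - 1*0 = 4 + 0 = 4)
P(s(-3)) + R(-197, 112) = 4 - ⅗ = 17/5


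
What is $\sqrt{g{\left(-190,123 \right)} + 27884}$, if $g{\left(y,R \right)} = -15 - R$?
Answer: $\sqrt{27746} \approx 166.57$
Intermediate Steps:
$\sqrt{g{\left(-190,123 \right)} + 27884} = \sqrt{\left(-15 - 123\right) + 27884} = \sqrt{-138 + 27884} = \sqrt{27746}$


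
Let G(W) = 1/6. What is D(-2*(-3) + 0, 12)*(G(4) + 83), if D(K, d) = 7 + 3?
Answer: 2495/3 ≈ 831.67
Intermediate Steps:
G(W) = ⅙
D(K, d) = 10
D(-2*(-3) + 0, 12)*(G(4) + 83) = 10*(⅙ + 83) = 10*(499/6) = 2495/3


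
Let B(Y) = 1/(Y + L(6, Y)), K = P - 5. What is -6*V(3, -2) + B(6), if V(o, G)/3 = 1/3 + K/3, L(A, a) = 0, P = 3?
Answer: 37/6 ≈ 6.1667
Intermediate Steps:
K = -2 (K = 3 - 5 = -2)
V(o, G) = -1 (V(o, G) = 3*(1/3 - 2/3) = 3*(-1/3) = -1)
B(Y) = 1/Y (B(Y) = 1/(Y + 0) = 1/Y)
-6*V(3, -2) + B(6) = -6*(-1) + 1/6 = 6 + 1/6 = 37/6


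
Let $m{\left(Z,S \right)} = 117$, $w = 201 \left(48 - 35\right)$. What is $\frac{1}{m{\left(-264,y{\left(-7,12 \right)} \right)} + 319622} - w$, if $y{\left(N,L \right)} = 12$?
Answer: $- \frac{835478006}{319739} \approx -2613.0$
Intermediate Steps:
$w = 2613$ ($w = 201 \cdot 13 = 2613$)
$\frac{1}{m{\left(-264,y{\left(-7,12 \right)} \right)} + 319622} - w = \frac{1}{117 + 319622} - 2613 = \frac{1}{319739} - 2613 = - \frac{835478006}{319739}$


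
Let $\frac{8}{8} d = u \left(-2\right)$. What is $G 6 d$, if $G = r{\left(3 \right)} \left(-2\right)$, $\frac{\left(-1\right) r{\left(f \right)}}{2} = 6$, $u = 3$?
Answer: $-864$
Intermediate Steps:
$r{\left(f \right)} = -12$ ($r{\left(f \right)} = \left(-2\right) 6 = -12$)
$G = 24$ ($G = \left(-12\right) \left(-2\right) = 24$)
$d = -6$ ($d = 3 \left(-2\right) = -6$)
$G 6 d = 24 \cdot 6 \left(-6\right) = 144 \left(-6\right) = -864$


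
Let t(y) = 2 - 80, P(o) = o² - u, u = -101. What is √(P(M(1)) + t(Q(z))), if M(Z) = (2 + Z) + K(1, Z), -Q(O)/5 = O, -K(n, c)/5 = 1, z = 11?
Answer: 3*√3 ≈ 5.1962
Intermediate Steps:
K(n, c) = -5 (K(n, c) = -5*1 = -5)
Q(O) = -5*O
M(Z) = -3 + Z (M(Z) = (2 + Z) - 5 = -3 + Z)
P(o) = 101 + o² (P(o) = o² - 1*(-101) = o² + 101 = 101 + o²)
t(y) = -78
√(P(M(1)) + t(Q(z))) = √((101 + (-3 + 1)²) - 78) = √((101 + (-2)²) - 78) = √((101 + 4) - 78) = √(105 - 78) = √27 = 3*√3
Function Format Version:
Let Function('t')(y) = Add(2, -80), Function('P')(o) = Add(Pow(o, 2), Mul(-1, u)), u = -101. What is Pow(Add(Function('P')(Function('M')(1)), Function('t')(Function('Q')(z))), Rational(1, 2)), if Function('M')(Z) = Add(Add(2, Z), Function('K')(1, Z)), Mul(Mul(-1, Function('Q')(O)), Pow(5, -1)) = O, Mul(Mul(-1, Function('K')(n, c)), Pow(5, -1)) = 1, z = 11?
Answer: Mul(3, Pow(3, Rational(1, 2))) ≈ 5.1962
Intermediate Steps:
Function('K')(n, c) = -5 (Function('K')(n, c) = Mul(-5, 1) = -5)
Function('Q')(O) = Mul(-5, O)
Function('M')(Z) = Add(-3, Z) (Function('M')(Z) = Add(Add(2, Z), -5) = Add(-3, Z))
Function('P')(o) = Add(101, Pow(o, 2)) (Function('P')(o) = Add(Pow(o, 2), Mul(-1, -101)) = Add(Pow(o, 2), 101) = Add(101, Pow(o, 2)))
Function('t')(y) = -78
Pow(Add(Function('P')(Function('M')(1)), Function('t')(Function('Q')(z))), Rational(1, 2)) = Pow(Add(Add(101, Pow(Add(-3, 1), 2)), -78), Rational(1, 2)) = Pow(Add(Add(101, Pow(-2, 2)), -78), Rational(1, 2)) = Pow(Add(Add(101, 4), -78), Rational(1, 2)) = Pow(Add(105, -78), Rational(1, 2)) = Pow(27, Rational(1, 2)) = Mul(3, Pow(3, Rational(1, 2)))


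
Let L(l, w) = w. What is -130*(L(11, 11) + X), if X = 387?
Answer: -51740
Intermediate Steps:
-130*(L(11, 11) + X) = -130*(11 + 387) = -130*398 = -51740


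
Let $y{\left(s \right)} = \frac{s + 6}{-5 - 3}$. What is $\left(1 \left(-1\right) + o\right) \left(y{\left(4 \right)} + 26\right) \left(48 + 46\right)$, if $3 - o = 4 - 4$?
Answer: $4653$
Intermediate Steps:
$o = 3$ ($o = 3 - \left(4 - 4\right) = 3 - 0 = 3 + 0 = 3$)
$y{\left(s \right)} = - \frac{3}{4} - \frac{s}{8}$ ($y{\left(s \right)} = \frac{6 + s}{-8} = \left(6 + s\right) \left(- \frac{1}{8}\right) = - \frac{3}{4} - \frac{s}{8}$)
$\left(1 \left(-1\right) + o\right) \left(y{\left(4 \right)} + 26\right) \left(48 + 46\right) = \left(1 \left(-1\right) + 3\right) \left(\left(- \frac{3}{4} - \frac{1}{2}\right) + 26\right) \left(48 + 46\right) = \left(-1 + 3\right) \left(\left(- \frac{3}{4} - \frac{1}{2}\right) + 26\right) 94 = 2 \left(- \frac{5}{4} + 26\right) 94 = 2 \cdot \frac{99}{4} \cdot 94 = 2 \cdot \frac{4653}{2} = 4653$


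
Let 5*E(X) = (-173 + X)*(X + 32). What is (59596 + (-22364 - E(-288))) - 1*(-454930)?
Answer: 2342794/5 ≈ 4.6856e+5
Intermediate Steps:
E(X) = (-173 + X)*(32 + X)/5 (E(X) = ((-173 + X)*(X + 32))/5 = ((-173 + X)*(32 + X))/5 = (-173 + X)*(32 + X)/5)
(59596 + (-22364 - E(-288))) - 1*(-454930) = (59596 + (-22364 - (-5536/5 - 141/5*(-288) + (⅕)*(-288)²))) - 1*(-454930) = (59596 + (-22364 - (-5536/5 + 40608/5 + (⅕)*82944))) + 454930 = (59596 + (-22364 - (-5536/5 + 40608/5 + 82944/5))) + 454930 = (59596 + (-22364 - 1*118016/5)) + 454930 = (59596 + (-22364 - 118016/5)) + 454930 = (59596 - 229836/5) + 454930 = 68144/5 + 454930 = 2342794/5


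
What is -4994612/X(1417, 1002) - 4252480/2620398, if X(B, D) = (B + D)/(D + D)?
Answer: -13114052181541712/3169371381 ≈ -4.1377e+6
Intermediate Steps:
X(B, D) = (B + D)/(2*D) (X(B, D) = (B + D)/((2*D)) = (B + D)*(1/(2*D)) = (B + D)/(2*D))
-4994612/X(1417, 1002) - 4252480/2620398 = -4994612*2004/(1417 + 1002) - 4252480/2620398 = -4994612/((1/2)*(1/1002)*2419) - 4252480*1/2620398 = -4994612/2419/2004 - 2126240/1310199 = -4994612*2004/2419 - 2126240/1310199 = -10009202448/2419 - 2126240/1310199 = -13114052181541712/3169371381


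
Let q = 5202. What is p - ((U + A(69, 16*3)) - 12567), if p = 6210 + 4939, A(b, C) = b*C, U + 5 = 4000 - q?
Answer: 21611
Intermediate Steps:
U = -1207 (U = -5 + (4000 - 1*5202) = -5 + (4000 - 5202) = -5 - 1202 = -1207)
A(b, C) = C*b
p = 11149
p - ((U + A(69, 16*3)) - 12567) = 11149 - ((-1207 + (16*3)*69) - 12567) = 11149 - ((-1207 + 48*69) - 12567) = 11149 - ((-1207 + 3312) - 12567) = 11149 - (2105 - 12567) = 11149 - 1*(-10462) = 11149 + 10462 = 21611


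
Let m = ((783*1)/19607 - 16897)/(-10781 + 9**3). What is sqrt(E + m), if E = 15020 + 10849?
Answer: sqrt(1281796422052131227)/7038913 ≈ 160.84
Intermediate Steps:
E = 25869
m = 82824674/49272391 (m = (783*(1/19607) - 16897)/(-10781 + 729) = (783/19607 - 16897)/(-10052) = -331298696/19607*(-1/10052) = 82824674/49272391 ≈ 1.6810)
sqrt(E + m) = sqrt(25869 + 82824674/49272391) = sqrt(1274710307453/49272391) = sqrt(1281796422052131227)/7038913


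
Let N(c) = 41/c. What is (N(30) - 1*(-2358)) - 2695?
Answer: -10069/30 ≈ -335.63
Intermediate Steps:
(N(30) - 1*(-2358)) - 2695 = (41/30 - 1*(-2358)) - 2695 = (41*(1/30) + 2358) - 2695 = (41/30 + 2358) - 2695 = 70781/30 - 2695 = -10069/30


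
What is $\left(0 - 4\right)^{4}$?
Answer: $256$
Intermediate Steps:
$\left(0 - 4\right)^{4} = \left(-4\right)^{4} = 256$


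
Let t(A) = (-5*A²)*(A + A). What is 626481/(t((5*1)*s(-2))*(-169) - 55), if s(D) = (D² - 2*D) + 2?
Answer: 626481/211249945 ≈ 0.0029656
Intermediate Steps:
s(D) = 2 + D² - 2*D
t(A) = -10*A³ (t(A) = (-5*A²)*(2*A) = -10*A³)
626481/(t((5*1)*s(-2))*(-169) - 55) = 626481/(-10*125*(2 + (-2)² - 2*(-2))³*(-169) - 55) = 626481/(-10*125*(2 + 4 + 4)³*(-169) - 55) = 626481/(-10*(5*10)³*(-169) - 55) = 626481/(-10*50³*(-169) - 55) = 626481/(-10*125000*(-169) - 55) = 626481/(-1250000*(-169) - 55) = 626481/(211250000 - 55) = 626481/211249945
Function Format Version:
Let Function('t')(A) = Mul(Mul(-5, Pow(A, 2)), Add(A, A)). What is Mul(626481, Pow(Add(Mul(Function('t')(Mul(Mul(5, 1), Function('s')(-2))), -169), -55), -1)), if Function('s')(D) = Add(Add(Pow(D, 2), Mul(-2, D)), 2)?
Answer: Rational(626481, 211249945) ≈ 0.0029656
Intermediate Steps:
Function('s')(D) = Add(2, Pow(D, 2), Mul(-2, D))
Function('t')(A) = Mul(-10, Pow(A, 3)) (Function('t')(A) = Mul(Mul(-5, Pow(A, 2)), Mul(2, A)) = Mul(-10, Pow(A, 3)))
Mul(626481, Pow(Add(Mul(Function('t')(Mul(Mul(5, 1), Function('s')(-2))), -169), -55), -1)) = Mul(626481, Pow(Add(Mul(Mul(-10, Pow(Mul(Mul(5, 1), Add(2, Pow(-2, 2), Mul(-2, -2))), 3)), -169), -55), -1)) = Mul(626481, Pow(Add(Mul(Mul(-10, Pow(Mul(5, Add(2, 4, 4)), 3)), -169), -55), -1)) = Mul(626481, Pow(Add(Mul(Mul(-10, Pow(Mul(5, 10), 3)), -169), -55), -1)) = Mul(626481, Pow(Add(Mul(Mul(-10, Pow(50, 3)), -169), -55), -1)) = Mul(626481, Pow(Add(Mul(Mul(-10, 125000), -169), -55), -1)) = Mul(626481, Pow(Add(Mul(-1250000, -169), -55), -1)) = Mul(626481, Pow(Add(211250000, -55), -1)) = Mul(626481, Pow(211249945, -1)) = Mul(626481, Rational(1, 211249945)) = Rational(626481, 211249945)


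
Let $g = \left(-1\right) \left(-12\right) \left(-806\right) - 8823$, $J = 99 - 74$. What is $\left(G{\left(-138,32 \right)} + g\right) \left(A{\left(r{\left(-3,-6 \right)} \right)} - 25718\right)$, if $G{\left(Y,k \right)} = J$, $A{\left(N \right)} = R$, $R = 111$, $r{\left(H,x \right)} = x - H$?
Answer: $472961290$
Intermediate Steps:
$A{\left(N \right)} = 111$
$J = 25$ ($J = 99 - 74 = 25$)
$g = -18495$ ($g = 12 \left(-806\right) - 8823 = -9672 - 8823 = -18495$)
$G{\left(Y,k \right)} = 25$
$\left(G{\left(-138,32 \right)} + g\right) \left(A{\left(r{\left(-3,-6 \right)} \right)} - 25718\right) = \left(25 - 18495\right) \left(111 - 25718\right) = \left(-18470\right) \left(-25607\right) = 472961290$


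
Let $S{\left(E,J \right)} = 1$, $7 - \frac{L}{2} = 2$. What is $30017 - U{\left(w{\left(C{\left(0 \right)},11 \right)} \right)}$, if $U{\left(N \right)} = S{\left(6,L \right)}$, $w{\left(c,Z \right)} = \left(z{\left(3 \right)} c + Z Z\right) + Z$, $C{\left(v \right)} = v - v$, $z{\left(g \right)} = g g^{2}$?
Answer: $30016$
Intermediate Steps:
$L = 10$ ($L = 14 - 4 = 10$)
$z{\left(g \right)} = g^{3}$
$C{\left(v \right)} = 0$
$w{\left(c,Z \right)} = Z + Z^{2} + 27 c$ ($w{\left(c,Z \right)} = \left(3^{3} c + Z Z\right) + Z = \left(27 c + Z^{2}\right) + Z = \left(Z^{2} + 27 c\right) + Z = Z + Z^{2} + 27 c$)
$U{\left(N \right)} = 1$
$30017 - U{\left(w{\left(C{\left(0 \right)},11 \right)} \right)} = 30017 - 1 = 30016$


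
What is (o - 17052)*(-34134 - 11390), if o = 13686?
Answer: 153233784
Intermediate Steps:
(o - 17052)*(-34134 - 11390) = (13686 - 17052)*(-34134 - 11390) = -3366*(-45524) = 153233784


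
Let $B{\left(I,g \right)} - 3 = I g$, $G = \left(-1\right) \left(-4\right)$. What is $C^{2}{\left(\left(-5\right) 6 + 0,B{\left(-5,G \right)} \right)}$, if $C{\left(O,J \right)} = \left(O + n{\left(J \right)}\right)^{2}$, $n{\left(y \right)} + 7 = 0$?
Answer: $1874161$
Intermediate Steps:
$G = 4$
$n{\left(y \right)} = -7$ ($n{\left(y \right)} = -7 + 0 = -7$)
$B{\left(I,g \right)} = 3 + I g$
$C{\left(O,J \right)} = \left(-7 + O\right)^{2}$ ($C{\left(O,J \right)} = \left(O - 7\right)^{2} = \left(-7 + O\right)^{2}$)
$C^{2}{\left(\left(-5\right) 6 + 0,B{\left(-5,G \right)} \right)} = \left(\left(-7 + \left(\left(-5\right) 6 + 0\right)\right)^{2}\right)^{2} = \left(\left(-7 + \left(-30 + 0\right)\right)^{2}\right)^{2} = \left(\left(-7 - 30\right)^{2}\right)^{2} = \left(\left(-37\right)^{2}\right)^{2} = 1369^{2} = 1874161$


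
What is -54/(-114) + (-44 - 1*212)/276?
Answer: -595/1311 ≈ -0.45385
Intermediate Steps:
-54/(-114) + (-44 - 1*212)/276 = -54*(-1/114) + (-44 - 212)*(1/276) = 9/19 - 256*1/276 = 9/19 - 64/69 = -595/1311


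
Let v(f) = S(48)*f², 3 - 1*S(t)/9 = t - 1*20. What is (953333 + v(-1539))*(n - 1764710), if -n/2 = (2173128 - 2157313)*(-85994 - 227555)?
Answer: -5274842325768902720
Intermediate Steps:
S(t) = 207 - 9*t (S(t) = 27 - 9*(t - 1*20) = 27 - 9*(t - 20) = 27 - 9*(-20 + t) = 27 + (180 - 9*t) = 207 - 9*t)
v(f) = -225*f² (v(f) = (207 - 9*48)*f² = (207 - 432)*f² = -225*f²)
n = 9917554870 (n = -2*(2173128 - 2157313)*(-85994 - 227555) = -31630*(-313549) = -2*(-4958777435) = 9917554870)
(953333 + v(-1539))*(n - 1764710) = (953333 - 225*(-1539)²)*(9917554870 - 1764710) = (953333 - 225*2368521)*9915790160 = (953333 - 532917225)*9915790160 = -531963892*9915790160 = -5274842325768902720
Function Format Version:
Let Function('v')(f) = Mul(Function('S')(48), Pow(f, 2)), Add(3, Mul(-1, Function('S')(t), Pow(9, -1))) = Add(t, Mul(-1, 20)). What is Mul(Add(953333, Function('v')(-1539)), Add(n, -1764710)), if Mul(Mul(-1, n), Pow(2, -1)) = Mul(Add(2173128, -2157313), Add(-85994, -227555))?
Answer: -5274842325768902720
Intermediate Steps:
Function('S')(t) = Add(207, Mul(-9, t)) (Function('S')(t) = Add(27, Mul(-9, Add(t, Mul(-1, 20)))) = Add(27, Mul(-9, Add(t, -20))) = Add(27, Mul(-9, Add(-20, t))) = Add(27, Add(180, Mul(-9, t))) = Add(207, Mul(-9, t)))
Function('v')(f) = Mul(-225, Pow(f, 2)) (Function('v')(f) = Mul(Add(207, Mul(-9, 48)), Pow(f, 2)) = Mul(Add(207, -432), Pow(f, 2)) = Mul(-225, Pow(f, 2)))
n = 9917554870 (n = Mul(-2, Mul(Add(2173128, -2157313), Add(-85994, -227555))) = Mul(-2, Mul(15815, -313549)) = Mul(-2, -4958777435) = 9917554870)
Mul(Add(953333, Function('v')(-1539)), Add(n, -1764710)) = Mul(Add(953333, Mul(-225, Pow(-1539, 2))), Add(9917554870, -1764710)) = Mul(Add(953333, Mul(-225, 2368521)), 9915790160) = Mul(Add(953333, -532917225), 9915790160) = Mul(-531963892, 9915790160) = -5274842325768902720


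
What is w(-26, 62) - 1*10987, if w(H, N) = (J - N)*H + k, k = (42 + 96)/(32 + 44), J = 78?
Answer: -433245/38 ≈ -11401.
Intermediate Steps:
k = 69/38 (k = 138/76 = 138*(1/76) = 69/38 ≈ 1.8158)
w(H, N) = 69/38 + H*(78 - N) (w(H, N) = (78 - N)*H + 69/38 = H*(78 - N) + 69/38 = 69/38 + H*(78 - N))
w(-26, 62) - 1*10987 = (69/38 + 78*(-26) - 1*(-26)*62) - 1*10987 = (69/38 - 2028 + 1612) - 10987 = -15739/38 - 10987 = -433245/38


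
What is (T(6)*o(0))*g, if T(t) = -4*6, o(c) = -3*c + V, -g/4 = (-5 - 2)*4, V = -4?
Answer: 10752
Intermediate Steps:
g = 112 (g = -4*(-5 - 2)*4 = -(-28)*4 = -4*(-28) = 112)
o(c) = -4 - 3*c (o(c) = -3*c - 4 = -4 - 3*c)
T(t) = -24
(T(6)*o(0))*g = -24*(-4 - 3*0)*112 = -24*(-4 + 0)*112 = -24*(-4)*112 = 96*112 = 10752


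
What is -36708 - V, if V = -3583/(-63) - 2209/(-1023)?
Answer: -789866156/21483 ≈ -36767.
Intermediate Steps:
V = 1268192/21483 (V = -3583*(-1/63) - 2209*(-1/1023) = 3583/63 + 2209/1023 = 1268192/21483 ≈ 59.032)
-36708 - V = -36708 - 1*1268192/21483 = -36708 - 1268192/21483 = -789866156/21483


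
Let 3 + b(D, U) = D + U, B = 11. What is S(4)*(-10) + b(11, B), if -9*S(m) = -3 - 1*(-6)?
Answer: 67/3 ≈ 22.333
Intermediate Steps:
S(m) = -⅓ (S(m) = -(-3 - 1*(-6))/9 = -(-3 + 6)/9 = -⅑*3 = -⅓)
b(D, U) = -3 + D + U (b(D, U) = -3 + (D + U) = -3 + D + U)
S(4)*(-10) + b(11, B) = -⅓*(-10) + (-3 + 11 + 11) = 10/3 + 19 = 67/3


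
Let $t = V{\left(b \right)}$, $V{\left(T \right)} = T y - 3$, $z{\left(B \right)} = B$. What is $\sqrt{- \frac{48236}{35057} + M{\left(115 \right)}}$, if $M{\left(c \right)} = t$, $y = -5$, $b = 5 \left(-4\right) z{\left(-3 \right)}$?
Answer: $\frac{i \sqrt{374075963899}}{35057} \approx 17.446 i$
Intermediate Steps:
$b = 60$ ($b = 5 \left(-4\right) \left(-3\right) = \left(-20\right) \left(-3\right) = 60$)
$V{\left(T \right)} = -3 - 5 T$ ($V{\left(T \right)} = T \left(-5\right) - 3 = - 5 T - 3 = -3 - 5 T$)
$t = -303$ ($t = -3 - 300 = -303$)
$M{\left(c \right)} = -303$
$\sqrt{- \frac{48236}{35057} + M{\left(115 \right)}} = \sqrt{- \frac{48236}{35057} - 303} = \sqrt{- \frac{10670507}{35057}} = \frac{i \sqrt{374075963899}}{35057}$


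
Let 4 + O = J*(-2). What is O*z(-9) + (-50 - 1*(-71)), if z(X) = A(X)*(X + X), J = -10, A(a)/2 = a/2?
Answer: 2613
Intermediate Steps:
A(a) = a (A(a) = 2*(a/2) = a)
z(X) = 2*X**2 (z(X) = X*(X + X) = X*(2*X) = 2*X**2)
O = 16 (O = -4 - 10*(-2) = -4 + 20 = 16)
O*z(-9) + (-50 - 1*(-71)) = 16*(2*(-9)**2) + (-50 - 1*(-71)) = 16*(2*81) + (-50 + 71) = 16*162 + 21 = 2592 + 21 = 2613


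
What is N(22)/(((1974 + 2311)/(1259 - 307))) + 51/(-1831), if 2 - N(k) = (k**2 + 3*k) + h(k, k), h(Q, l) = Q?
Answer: -198758475/1569167 ≈ -126.66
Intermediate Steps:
N(k) = 2 - k**2 - 4*k (N(k) = 2 - ((k**2 + 3*k) + k) = 2 - (k**2 + 4*k) = 2 + (-k**2 - 4*k) = 2 - k**2 - 4*k)
N(22)/(((1974 + 2311)/(1259 - 307))) + 51/(-1831) = (2 - 1*22**2 - 4*22)/(((1974 + 2311)/(1259 - 307))) + 51/(-1831) = (2 - 1*484 - 88)/((4285/952)) + 51*(-1/1831) = (2 - 484 - 88)/((4285*(1/952))) - 51/1831 = -570/4285/952 - 51/1831 = -570*952/4285 - 51/1831 = -108528/857 - 51/1831 = -198758475/1569167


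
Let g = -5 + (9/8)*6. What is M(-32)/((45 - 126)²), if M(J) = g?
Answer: 7/26244 ≈ 0.00026673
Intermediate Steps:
g = 7/4 (g = -5 + (9*(⅛))*6 = -5 + (9/8)*6 = -5 + 27/4 = 7/4 ≈ 1.7500)
M(J) = 7/4
M(-32)/((45 - 126)²) = 7/(4*((45 - 126)²)) = 7/(4*((-81)²)) = (7/4)/6561 = (7/4)*(1/6561) = 7/26244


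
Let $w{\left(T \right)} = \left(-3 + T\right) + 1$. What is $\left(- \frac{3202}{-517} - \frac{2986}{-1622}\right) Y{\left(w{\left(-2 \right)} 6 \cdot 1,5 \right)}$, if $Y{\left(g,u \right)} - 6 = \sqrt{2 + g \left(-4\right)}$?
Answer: $\frac{20212218}{419287} + \frac{23580921 \sqrt{2}}{419287} \approx 127.74$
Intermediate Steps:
$w{\left(T \right)} = -2 + T$
$Y{\left(g,u \right)} = 6 + \sqrt{2 - 4 g}$ ($Y{\left(g,u \right)} = 6 + \sqrt{2 + g \left(-4\right)} = 6 + \sqrt{2 - 4 g}$)
$\left(- \frac{3202}{-517} - \frac{2986}{-1622}\right) Y{\left(w{\left(-2 \right)} 6 \cdot 1,5 \right)} = \left(- \frac{3202}{-517} - \frac{2986}{-1622}\right) \left(6 + \sqrt{2 - 4 \left(-2 - 2\right) 6 \cdot 1}\right) = \left(\left(-3202\right) \left(- \frac{1}{517}\right) - - \frac{1493}{811}\right) \left(6 + \sqrt{2 - 4 \left(-4\right) 6 \cdot 1}\right) = \left(\frac{3202}{517} + \frac{1493}{811}\right) \left(6 + \sqrt{2 - 4 \left(\left(-24\right) 1\right)}\right) = \frac{3368703 \left(6 + \sqrt{2 - -96}\right)}{419287} = \frac{3368703 \left(6 + \sqrt{2 + 96}\right)}{419287} = \frac{3368703 \left(6 + \sqrt{98}\right)}{419287} = \frac{3368703 \left(6 + 7 \sqrt{2}\right)}{419287} = \frac{20212218}{419287} + \frac{23580921 \sqrt{2}}{419287}$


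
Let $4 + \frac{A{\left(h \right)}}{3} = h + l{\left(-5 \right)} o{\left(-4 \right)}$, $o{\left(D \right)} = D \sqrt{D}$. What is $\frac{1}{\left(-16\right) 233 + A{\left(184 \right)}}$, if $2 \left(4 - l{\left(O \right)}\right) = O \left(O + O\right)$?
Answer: $- \frac{797}{2604340} - \frac{63 i}{1302170} \approx -0.00030603 - 4.8381 \cdot 10^{-5} i$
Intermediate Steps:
$l{\left(O \right)} = 4 - O^{2}$ ($l{\left(O \right)} = 4 - \frac{O \left(O + O\right)}{2} = 4 - \frac{O 2 O}{2} = 4 - \frac{2 O^{2}}{2} = 4 - O^{2}$)
$o{\left(D \right)} = D^{\frac{3}{2}}$
$A{\left(h \right)} = -12 + 3 h + 504 i$ ($A{\left(h \right)} = -12 + 3 \left(h + \left(4 - \left(-5\right)^{2}\right) \left(-4\right)^{\frac{3}{2}}\right) = -12 + 3 \left(h + \left(4 - 25\right) \left(- 8 i\right)\right) = -12 + 3 \left(h - 21 \left(- 8 i\right)\right) = -12 + 3 \left(h + 168 i\right) = -12 + \left(3 h + 504 i\right) = -12 + 3 h + 504 i$)
$\frac{1}{\left(-16\right) 233 + A{\left(184 \right)}} = \frac{1}{\left(-16\right) 233 + \left(-12 + 3 \cdot 184 + 504 i\right)} = \frac{1}{-3728 + \left(-12 + 552 + 504 i\right)} = \frac{1}{-3728 + \left(540 + 504 i\right)} = \frac{1}{-3188 + 504 i} = \frac{-3188 - 504 i}{10417360}$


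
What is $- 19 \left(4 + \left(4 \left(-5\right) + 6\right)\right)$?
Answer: $190$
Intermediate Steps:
$- 19 \left(4 + \left(4 \left(-5\right) + 6\right)\right) = - 19 \left(4 + \left(-20 + 6\right)\right) = - 19 \left(4 - 14\right) = \left(-19\right) \left(-10\right) = 190$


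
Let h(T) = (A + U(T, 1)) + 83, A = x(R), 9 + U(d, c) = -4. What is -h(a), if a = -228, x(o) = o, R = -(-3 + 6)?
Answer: -67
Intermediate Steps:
R = -3 (R = -1*3 = -3)
U(d, c) = -13 (U(d, c) = -9 - 4 = -13)
A = -3
h(T) = 67 (h(T) = (-3 - 13) + 83 = -16 + 83 = 67)
-h(a) = -1*67 = -67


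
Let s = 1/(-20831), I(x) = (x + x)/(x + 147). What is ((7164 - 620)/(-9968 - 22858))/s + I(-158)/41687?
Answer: 31254806423332/7526296041 ≈ 4152.8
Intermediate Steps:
I(x) = 2*x/(147 + x) (I(x) = (2*x)/(147 + x) = 2*x/(147 + x))
s = -1/20831 ≈ -4.8005e-5
((7164 - 620)/(-9968 - 22858))/s + I(-158)/41687 = ((7164 - 620)/(-9968 - 22858))/(-1/20831) + (2*(-158)/(147 - 158))/41687 = (6544/(-32826))*(-20831) + (2*(-158)/(-11))*(1/41687) = (6544*(-1/32826))*(-20831) + (2*(-158)*(-1/11))*(1/41687) = -3272/16413*(-20831) + (316/11)*(1/41687) = 68159032/16413 + 316/458557 = 31254806423332/7526296041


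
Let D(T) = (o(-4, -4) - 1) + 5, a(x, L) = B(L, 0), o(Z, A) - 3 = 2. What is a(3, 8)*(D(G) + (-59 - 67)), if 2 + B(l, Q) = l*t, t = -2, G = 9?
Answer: 2106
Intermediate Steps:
o(Z, A) = 5 (o(Z, A) = 3 + 2 = 5)
B(l, Q) = -2 - 2*l (B(l, Q) = -2 + l*(-2) = -2 - 2*l)
a(x, L) = -2 - 2*L
D(T) = 9 (D(T) = (5 - 1) + 5 = 4 + 5 = 9)
a(3, 8)*(D(G) + (-59 - 67)) = (-2 - 2*8)*(9 + (-59 - 67)) = (-2 - 16)*(9 - 126) = -18*(-117) = 2106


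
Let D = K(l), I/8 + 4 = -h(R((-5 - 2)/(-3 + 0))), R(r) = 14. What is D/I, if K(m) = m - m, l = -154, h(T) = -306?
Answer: 0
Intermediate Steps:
K(m) = 0
I = 2416 (I = -32 + 8*(-1*(-306)) = -32 + 8*306 = -32 + 2448 = 2416)
D = 0
D/I = 0/2416 = 0*(1/2416) = 0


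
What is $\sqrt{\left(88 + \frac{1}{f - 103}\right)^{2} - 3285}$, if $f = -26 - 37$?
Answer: $\frac{3 \sqrt{13649221}}{166} \approx 66.768$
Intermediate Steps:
$f = -63$
$\sqrt{\left(88 + \frac{1}{f - 103}\right)^{2} - 3285} = \sqrt{\left(88 + \frac{1}{-63 - 103}\right)^{2} - 3285} = \sqrt{\left(88 + \frac{1}{-166}\right)^{2} - 3285} = \sqrt{\left(88 - \frac{1}{166}\right)^{2} - 3285} = \sqrt{\left(\frac{14607}{166}\right)^{2} - 3285} = \sqrt{\frac{213364449}{27556} - 3285} = \sqrt{\frac{122842989}{27556}} = \frac{3 \sqrt{13649221}}{166}$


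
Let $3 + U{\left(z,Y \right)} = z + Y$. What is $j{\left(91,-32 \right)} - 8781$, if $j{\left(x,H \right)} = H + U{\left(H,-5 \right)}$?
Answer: $-8853$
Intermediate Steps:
$U{\left(z,Y \right)} = -3 + Y + z$ ($U{\left(z,Y \right)} = -3 + \left(z + Y\right) = -3 + \left(Y + z\right) = -3 + Y + z$)
$j{\left(x,H \right)} = -8 + 2 H$ ($j{\left(x,H \right)} = H - \left(8 - H\right) = H + \left(-8 + H\right) = -8 + 2 H$)
$j{\left(91,-32 \right)} - 8781 = \left(-8 + 2 \left(-32\right)\right) - 8781 = \left(-8 - 64\right) - 8781 = -72 - 8781 = -8853$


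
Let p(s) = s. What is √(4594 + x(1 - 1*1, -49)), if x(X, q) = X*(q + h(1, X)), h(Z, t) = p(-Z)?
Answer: √4594 ≈ 67.779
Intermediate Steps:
h(Z, t) = -Z
x(X, q) = X*(-1 + q) (x(X, q) = X*(q - 1*1) = X*(q - 1) = X*(-1 + q))
√(4594 + x(1 - 1*1, -49)) = √(4594 + (1 - 1*1)*(-1 - 49)) = √(4594 + (1 - 1)*(-50)) = √(4594 + 0*(-50)) = √(4594 + 0) = √4594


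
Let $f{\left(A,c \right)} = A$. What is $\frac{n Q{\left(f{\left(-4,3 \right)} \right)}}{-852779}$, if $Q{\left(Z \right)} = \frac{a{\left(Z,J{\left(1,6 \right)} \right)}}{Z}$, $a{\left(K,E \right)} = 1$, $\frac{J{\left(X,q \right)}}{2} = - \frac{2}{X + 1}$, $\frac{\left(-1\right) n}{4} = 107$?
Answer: $- \frac{107}{852779} \approx -0.00012547$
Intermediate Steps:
$n = -428$ ($n = \left(-4\right) 107 = -428$)
$J{\left(X,q \right)} = - \frac{4}{1 + X}$ ($J{\left(X,q \right)} = 2 \left(- \frac{2}{X + 1}\right) = 2 \left(- \frac{2}{1 + X}\right) = - \frac{4}{1 + X}$)
$Q{\left(Z \right)} = \frac{1}{Z}$ ($Q{\left(Z \right)} = 1 \frac{1}{Z} = \frac{1}{Z}$)
$\frac{n Q{\left(f{\left(-4,3 \right)} \right)}}{-852779} = \frac{\left(-428\right) \frac{1}{-4}}{-852779} = \left(-428\right) \left(- \frac{1}{4}\right) \left(- \frac{1}{852779}\right) = 107 \left(- \frac{1}{852779}\right) = - \frac{107}{852779}$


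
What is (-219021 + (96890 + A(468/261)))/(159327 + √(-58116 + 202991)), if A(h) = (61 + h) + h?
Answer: -282002894901/368081746783 + 8849815*√5795/368081746783 ≈ -0.76431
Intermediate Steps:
A(h) = 61 + 2*h
(-219021 + (96890 + A(468/261)))/(159327 + √(-58116 + 202991)) = (-219021 + (96890 + (61 + 2*(468/261))))/(159327 + √(-58116 + 202991)) = (-219021 + (96890 + (61 + 2*(468*(1/261)))))/(159327 + √144875) = (-219021 + (96890 + (61 + 2*(52/29))))/(159327 + 5*√5795) = (-219021 + (96890 + (61 + 104/29)))/(159327 + 5*√5795) = (-219021 + (96890 + 1873/29))/(159327 + 5*√5795) = (-219021 + 2811683/29)/(159327 + 5*√5795) = -3539926/(29*(159327 + 5*√5795))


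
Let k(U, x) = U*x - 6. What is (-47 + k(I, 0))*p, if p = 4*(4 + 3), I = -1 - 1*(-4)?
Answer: -1484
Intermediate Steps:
I = 3 (I = -1 + 4 = 3)
k(U, x) = -6 + U*x
p = 28 (p = 4*7 = 28)
(-47 + k(I, 0))*p = (-47 + (-6 + 3*0))*28 = (-47 + (-6 + 0))*28 = (-47 - 6)*28 = -53*28 = -1484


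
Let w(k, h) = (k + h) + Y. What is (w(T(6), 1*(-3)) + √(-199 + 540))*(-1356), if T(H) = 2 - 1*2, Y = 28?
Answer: -33900 - 1356*√341 ≈ -58940.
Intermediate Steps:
T(H) = 0 (T(H) = 2 - 2 = 0)
w(k, h) = 28 + h + k (w(k, h) = (k + h) + 28 = (h + k) + 28 = 28 + h + k)
(w(T(6), 1*(-3)) + √(-199 + 540))*(-1356) = ((28 + 1*(-3) + 0) + √(-199 + 540))*(-1356) = ((28 - 3 + 0) + √341)*(-1356) = (25 + √341)*(-1356) = -33900 - 1356*√341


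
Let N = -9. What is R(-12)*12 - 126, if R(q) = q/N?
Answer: -110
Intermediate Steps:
R(q) = -q/9 (R(q) = q/(-9) = q*(-⅑) = -q/9)
R(-12)*12 - 126 = -⅑*(-12)*12 - 126 = (4/3)*12 - 126 = 16 - 126 = -110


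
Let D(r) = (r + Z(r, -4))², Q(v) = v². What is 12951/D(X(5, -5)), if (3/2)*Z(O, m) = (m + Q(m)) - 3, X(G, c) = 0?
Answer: 1439/4 ≈ 359.75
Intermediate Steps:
Z(O, m) = -2 + 2*m/3 + 2*m²/3 (Z(O, m) = 2*((m + m²) - 3)/3 = 2*(-3 + m + m²)/3 = -2 + 2*m/3 + 2*m²/3)
D(r) = (6 + r)² (D(r) = (r + (-2 + (⅔)*(-4) + (⅔)*(-4)²))² = (r + (-2 - 8/3 + (⅔)*16))² = (r + (-2 - 8/3 + 32/3))² = (r + 6)² = (6 + r)²)
12951/D(X(5, -5)) = 12951/((6 + 0)²) = 12951/(6²) = 12951/36 = 12951*(1/36) = 1439/4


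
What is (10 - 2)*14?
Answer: 112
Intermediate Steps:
(10 - 2)*14 = 8*14 = 112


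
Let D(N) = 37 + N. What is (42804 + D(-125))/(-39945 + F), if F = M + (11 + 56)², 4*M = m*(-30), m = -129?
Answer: -85432/68977 ≈ -1.2386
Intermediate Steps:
M = 1935/2 (M = (-129*(-30))/4 = (¼)*3870 = 1935/2 ≈ 967.50)
F = 10913/2 (F = 1935/2 + (11 + 56)² = 1935/2 + 67² = 1935/2 + 4489 = 10913/2 ≈ 5456.5)
(42804 + D(-125))/(-39945 + F) = (42804 + (37 - 125))/(-39945 + 10913/2) = (42804 - 88)/(-68977/2) = 42716*(-2/68977) = -85432/68977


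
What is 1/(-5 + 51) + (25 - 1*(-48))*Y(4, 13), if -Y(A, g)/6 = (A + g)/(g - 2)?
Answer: -342505/506 ≈ -676.89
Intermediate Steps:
Y(A, g) = -6*(A + g)/(-2 + g) (Y(A, g) = -6*(A + g)/(g - 2) = -6*(A + g)/(-2 + g))
1/(-5 + 51) + (25 - 1*(-48))*Y(4, 13) = 1/(-5 + 51) + (25 - 1*(-48))*(6*(-1*4 - 1*13)/(-2 + 13)) = 1/46 + (25 + 48)*(6*(-4 - 13)/11) = 1/46 + 73*(6*(1/11)*(-17)) = 1/46 + 73*(-102/11) = 1/46 - 7446/11 = -342505/506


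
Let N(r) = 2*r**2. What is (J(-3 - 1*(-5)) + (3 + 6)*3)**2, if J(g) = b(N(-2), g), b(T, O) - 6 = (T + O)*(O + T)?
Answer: 17689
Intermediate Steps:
b(T, O) = 6 + (O + T)**2 (b(T, O) = 6 + (T + O)*(O + T) = 6 + (O + T)*(O + T) = 6 + (O + T)**2)
J(g) = 6 + (8 + g)**2 (J(g) = 6 + (g + 2*(-2)**2)**2 = 6 + (g + 2*4)**2 = 6 + (g + 8)**2 = 6 + (8 + g)**2)
(J(-3 - 1*(-5)) + (3 + 6)*3)**2 = ((6 + (8 + (-3 - 1*(-5)))**2) + (3 + 6)*3)**2 = ((6 + (8 + (-3 + 5))**2) + 9*3)**2 = ((6 + (8 + 2)**2) + 27)**2 = ((6 + 10**2) + 27)**2 = ((6 + 100) + 27)**2 = (106 + 27)**2 = 133**2 = 17689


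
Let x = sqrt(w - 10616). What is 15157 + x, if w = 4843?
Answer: 15157 + I*sqrt(5773) ≈ 15157.0 + 75.98*I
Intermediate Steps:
x = I*sqrt(5773) (x = sqrt(4843 - 10616) = sqrt(-5773) = I*sqrt(5773) ≈ 75.98*I)
15157 + x = 15157 + I*sqrt(5773)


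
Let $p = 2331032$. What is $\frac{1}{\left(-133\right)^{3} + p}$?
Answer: $- \frac{1}{21605} \approx -4.6286 \cdot 10^{-5}$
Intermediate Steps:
$\frac{1}{\left(-133\right)^{3} + p} = \frac{1}{\left(-133\right)^{3} + 2331032} = \frac{1}{-2352637 + 2331032} = \frac{1}{-21605} = - \frac{1}{21605}$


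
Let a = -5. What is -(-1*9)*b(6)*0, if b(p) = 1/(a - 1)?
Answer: 0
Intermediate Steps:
b(p) = -⅙ (b(p) = 1/(-5 - 1) = 1/(-6) = -⅙)
-(-1*9)*b(6)*0 = -(-1*9)*(-⅙*0) = -(-9)*0 = -1*0 = 0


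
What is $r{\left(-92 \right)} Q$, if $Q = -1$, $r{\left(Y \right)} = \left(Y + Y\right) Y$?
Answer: $-16928$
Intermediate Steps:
$r{\left(Y \right)} = 2 Y^{2}$ ($r{\left(Y \right)} = 2 Y Y = 2 Y^{2}$)
$r{\left(-92 \right)} Q = 2 \left(-92\right)^{2} \left(-1\right) = 2 \cdot 8464 \left(-1\right) = 16928 \left(-1\right) = -16928$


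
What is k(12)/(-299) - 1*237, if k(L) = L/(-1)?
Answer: -70851/299 ≈ -236.96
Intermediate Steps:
k(L) = -L (k(L) = L*(-1) = -L)
k(12)/(-299) - 1*237 = -1*12/(-299) - 1*237 = -12*(-1/299) - 237 = 12/299 - 237 = -70851/299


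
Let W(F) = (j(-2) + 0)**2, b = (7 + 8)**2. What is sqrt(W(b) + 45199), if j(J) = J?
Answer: sqrt(45203) ≈ 212.61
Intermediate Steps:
b = 225 (b = 15**2 = 225)
W(F) = 4 (W(F) = (-2 + 0)**2 = (-2)**2 = 4)
sqrt(W(b) + 45199) = sqrt(4 + 45199) = sqrt(45203)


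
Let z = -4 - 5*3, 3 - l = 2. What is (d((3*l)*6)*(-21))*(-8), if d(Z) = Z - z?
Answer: 6216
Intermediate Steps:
l = 1 (l = 3 - 1*2 = 3 - 2 = 1)
z = -19 (z = -4 - 15 = -19)
d(Z) = 19 + Z (d(Z) = Z - 1*(-19) = Z + 19 = 19 + Z)
(d((3*l)*6)*(-21))*(-8) = ((19 + (3*1)*6)*(-21))*(-8) = ((19 + 3*6)*(-21))*(-8) = ((19 + 18)*(-21))*(-8) = (37*(-21))*(-8) = -777*(-8) = 6216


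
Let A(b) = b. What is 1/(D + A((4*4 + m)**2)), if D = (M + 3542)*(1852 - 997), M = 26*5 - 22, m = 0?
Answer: 1/3121006 ≈ 3.2041e-7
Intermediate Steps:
M = 108 (M = 130 - 22 = 108)
D = 3120750 (D = (108 + 3542)*(1852 - 997) = 3650*855 = 3120750)
1/(D + A((4*4 + m)**2)) = 1/(3120750 + (4*4 + 0)**2) = 1/(3120750 + (16 + 0)**2) = 1/(3120750 + 16**2) = 1/(3120750 + 256) = 1/3121006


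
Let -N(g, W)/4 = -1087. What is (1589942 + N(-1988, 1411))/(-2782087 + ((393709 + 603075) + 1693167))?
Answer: -265715/15356 ≈ -17.304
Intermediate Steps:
N(g, W) = 4348 (N(g, W) = -4*(-1087) = 4348)
(1589942 + N(-1988, 1411))/(-2782087 + ((393709 + 603075) + 1693167)) = (1589942 + 4348)/(-2782087 + ((393709 + 603075) + 1693167)) = 1594290/(-2782087 + (996784 + 1693167)) = 1594290/(-2782087 + 2689951) = 1594290/(-92136) = 1594290*(-1/92136) = -265715/15356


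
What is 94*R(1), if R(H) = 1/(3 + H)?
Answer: 47/2 ≈ 23.500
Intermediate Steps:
94*R(1) = 94/(3 + 1) = 94/4 = 94*(1/4) = 47/2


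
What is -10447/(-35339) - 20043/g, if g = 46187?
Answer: -225783988/1632202393 ≈ -0.13833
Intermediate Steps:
-10447/(-35339) - 20043/g = -10447/(-35339) - 20043/46187 = -10447*(-1/35339) - 20043*1/46187 = 10447/35339 - 20043/46187 = -225783988/1632202393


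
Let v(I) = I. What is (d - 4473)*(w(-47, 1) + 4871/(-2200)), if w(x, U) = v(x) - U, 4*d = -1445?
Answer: 2136177727/8800 ≈ 2.4275e+5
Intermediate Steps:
d = -1445/4 (d = (1/4)*(-1445) = -1445/4 ≈ -361.25)
w(x, U) = x - U
(d - 4473)*(w(-47, 1) + 4871/(-2200)) = (-1445/4 - 4473)*((-47 - 1*1) + 4871/(-2200)) = -19337*((-47 - 1) + 4871*(-1/2200))/4 = -19337*(-48 - 4871/2200)/4 = -19337/4*(-110471/2200) = 2136177727/8800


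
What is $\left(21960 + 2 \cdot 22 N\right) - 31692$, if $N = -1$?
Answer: $-9776$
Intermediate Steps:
$\left(21960 + 2 \cdot 22 N\right) - 31692 = \left(21960 + 2 \cdot 22 \left(-1\right)\right) - 31692 = \left(21960 + 44 \left(-1\right)\right) - 31692 = \left(21960 - 44\right) - 31692 = 21916 - 31692 = -9776$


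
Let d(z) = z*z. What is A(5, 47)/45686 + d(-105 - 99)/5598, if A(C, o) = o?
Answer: 105640649/14208346 ≈ 7.4351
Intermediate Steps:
d(z) = z²
A(5, 47)/45686 + d(-105 - 99)/5598 = 47/45686 + (-105 - 99)²/5598 = 47*(1/45686) + (-204)²*(1/5598) = 47/45686 + 41616*(1/5598) = 47/45686 + 2312/311 = 105640649/14208346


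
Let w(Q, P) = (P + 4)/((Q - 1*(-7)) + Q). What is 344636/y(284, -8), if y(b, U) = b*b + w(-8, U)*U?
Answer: 775431/181468 ≈ 4.2731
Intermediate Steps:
w(Q, P) = (4 + P)/(7 + 2*Q) (w(Q, P) = (4 + P)/((Q + 7) + Q) = (4 + P)/((7 + Q) + Q) = (4 + P)/(7 + 2*Q))
y(b, U) = b² + U*(-4/9 - U/9) (y(b, U) = b*b + ((4 + U)/(7 + 2*(-8)))*U = b² + ((4 + U)/(7 - 16))*U = b² + ((4 + U)/(-9))*U = b² + (-(4 + U)/9)*U = b² + (-4/9 - U/9)*U = b² + U*(-4/9 - U/9))
344636/y(284, -8) = 344636/(284² - ⅑*(-8)*(4 - 8)) = 344636/(80656 - ⅑*(-8)*(-4)) = 344636/(80656 - 32/9) = 344636/(725872/9) = 344636*(9/725872) = 775431/181468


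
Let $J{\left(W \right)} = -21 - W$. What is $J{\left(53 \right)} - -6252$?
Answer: $6178$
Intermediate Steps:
$J{\left(53 \right)} - -6252 = \left(-21 - 53\right) - -6252 = \left(-21 - 53\right) + 6252 = -74 + 6252 = 6178$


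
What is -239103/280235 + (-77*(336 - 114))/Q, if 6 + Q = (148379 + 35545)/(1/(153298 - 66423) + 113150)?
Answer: 2615460157095533054/669466469226745 ≈ 3906.8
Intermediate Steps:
Q = -14333680002/3276635417 (Q = -6 + (148379 + 35545)/(1/(153298 - 66423) + 113150) = -6 + 183924/(1/86875 + 113150) = -6 + 183924/(9829906251/86875) = -6 + 183924*(86875/9829906251) = -6 + 5326132500/3276635417 = -14333680002/3276635417 ≈ -4.3745)
-239103/280235 + (-77*(336 - 114))/Q = -239103/280235 + (-77*(336 - 114))/(-14333680002/3276635417) = -239103*1/280235 - 77*222*(-3276635417/14333680002) = -239103/280235 - 17094*(-3276635417/14333680002) = -239103/280235 + 9335134303033/2388946667 = 2615460157095533054/669466469226745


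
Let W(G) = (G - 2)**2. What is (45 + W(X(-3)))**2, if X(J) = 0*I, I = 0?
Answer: 2401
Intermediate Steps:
X(J) = 0 (X(J) = 0*0 = 0)
W(G) = (-2 + G)**2
(45 + W(X(-3)))**2 = (45 + (-2 + 0)**2)**2 = (45 + (-2)**2)**2 = (45 + 4)**2 = 49**2 = 2401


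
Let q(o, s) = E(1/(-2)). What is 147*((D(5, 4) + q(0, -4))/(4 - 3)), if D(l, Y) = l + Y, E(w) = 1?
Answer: 1470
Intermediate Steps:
q(o, s) = 1
D(l, Y) = Y + l
147*((D(5, 4) + q(0, -4))/(4 - 3)) = 147*(((4 + 5) + 1)/(4 - 3)) = 147*((9 + 1)/1) = 147*(10*1) = 147*10 = 1470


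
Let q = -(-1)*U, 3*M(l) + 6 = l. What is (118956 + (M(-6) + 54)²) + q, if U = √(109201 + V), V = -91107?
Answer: 121456 + √18094 ≈ 1.2159e+5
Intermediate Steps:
U = √18094 (U = √(109201 - 91107) = √18094 ≈ 134.51)
M(l) = -2 + l/3
q = √18094 (q = -(-1)*√18094 = √18094 ≈ 134.51)
(118956 + (M(-6) + 54)²) + q = (118956 + ((-2 + (⅓)*(-6)) + 54)²) + √18094 = (118956 + ((-2 - 2) + 54)²) + √18094 = (118956 + (-4 + 54)²) + √18094 = (118956 + 50²) + √18094 = (118956 + 2500) + √18094 = 121456 + √18094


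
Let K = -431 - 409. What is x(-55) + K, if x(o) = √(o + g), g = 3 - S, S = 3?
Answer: -840 + I*√55 ≈ -840.0 + 7.4162*I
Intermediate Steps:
K = -840
g = 0 (g = 3 - 1*3 = 3 - 3 = 0)
x(o) = √o (x(o) = √(o + 0) = √o)
x(-55) + K = √(-55) - 840 = I*√55 - 840 = -840 + I*√55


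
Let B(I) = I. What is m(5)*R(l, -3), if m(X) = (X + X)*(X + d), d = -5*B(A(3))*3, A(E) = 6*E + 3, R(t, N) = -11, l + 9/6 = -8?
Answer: 34100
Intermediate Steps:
l = -19/2 (l = -3/2 - 8 = -19/2 ≈ -9.5000)
A(E) = 3 + 6*E
d = -315 (d = -5*(3 + 6*3)*3 = -5*(3 + 18)*3 = -5*21*3 = -105*3 = -315)
m(X) = 2*X*(-315 + X) (m(X) = (X + X)*(X - 315) = (2*X)*(-315 + X) = 2*X*(-315 + X))
m(5)*R(l, -3) = (2*5*(-315 + 5))*(-11) = (2*5*(-310))*(-11) = -3100*(-11) = 34100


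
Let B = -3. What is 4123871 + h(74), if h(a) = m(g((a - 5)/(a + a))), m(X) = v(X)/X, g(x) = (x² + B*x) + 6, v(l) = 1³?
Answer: 435270482083/105549 ≈ 4.1239e+6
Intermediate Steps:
v(l) = 1
g(x) = 6 + x² - 3*x (g(x) = (x² - 3*x) + 6 = 6 + x² - 3*x)
m(X) = 1/X
h(a) = 1/(6 - 3*(-5 + a)/(2*a) + (-5 + a)²/(4*a²)) (h(a) = 1/(6 + ((a - 5)/(a + a))² - 3*(a - 5)/(a + a)) = 1/(6 + ((-5 + a)/((2*a)))² - 3*(-5 + a)/(2*a)) = 1/(6 + ((-5 + a)*(1/(2*a)))² - 3*(-5 + a)*1/(2*a)) = 1/(6 + ((-5 + a)/(2*a))² - 3*(-5 + a)/(2*a)) = 1/(6 + (-5 + a)²/(4*a²) - 3*(-5 + a)/(2*a)) = 1/(6 - 3*(-5 + a)/(2*a) + (-5 + a)²/(4*a²)))
4123871 + h(74) = 4123871 + 4*74²/(25 + 19*74² + 20*74) = 4123871 + 4*5476/(25 + 19*5476 + 1480) = 4123871 + 4*5476/(25 + 104044 + 1480) = 4123871 + 4*5476/105549 = 4123871 + 4*5476*(1/105549) = 4123871 + 21904/105549 = 435270482083/105549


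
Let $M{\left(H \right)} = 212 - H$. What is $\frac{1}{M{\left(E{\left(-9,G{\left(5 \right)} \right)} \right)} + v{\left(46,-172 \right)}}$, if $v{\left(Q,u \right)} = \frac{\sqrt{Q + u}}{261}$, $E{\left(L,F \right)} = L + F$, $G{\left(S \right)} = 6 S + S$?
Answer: $\frac{703917}{130928569} - \frac{87 i \sqrt{14}}{261857138} \approx 0.0053763 - 1.2431 \cdot 10^{-6} i$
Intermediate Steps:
$G{\left(S \right)} = 7 S$
$E{\left(L,F \right)} = F + L$
$v{\left(Q,u \right)} = \frac{\sqrt{Q + u}}{261}$ ($v{\left(Q,u \right)} = \sqrt{Q + u} \frac{1}{261} = \frac{\sqrt{Q + u}}{261}$)
$\frac{1}{M{\left(E{\left(-9,G{\left(5 \right)} \right)} \right)} + v{\left(46,-172 \right)}} = \frac{1}{\left(212 - \left(7 \cdot 5 - 9\right)\right) + \frac{\sqrt{46 - 172}}{261}} = \frac{1}{\left(212 - \left(35 - 9\right)\right) + \frac{\sqrt{-126}}{261}} = \frac{1}{\left(212 - 26\right) + \frac{3 i \sqrt{14}}{261}} = \frac{1}{\left(212 - 26\right) + \frac{i \sqrt{14}}{87}} = \frac{1}{186 + \frac{i \sqrt{14}}{87}}$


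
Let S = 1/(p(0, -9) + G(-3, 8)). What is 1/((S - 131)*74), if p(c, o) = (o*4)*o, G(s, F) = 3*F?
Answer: -174/1686719 ≈ -0.00010316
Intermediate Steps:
p(c, o) = 4*o² (p(c, o) = (4*o)*o = 4*o²)
S = 1/348 (S = 1/(4*(-9)² + 3*8) = 1/(4*81 + 24) = 1/(324 + 24) = 1/348 ≈ 0.0028736)
1/((S - 131)*74) = 1/((1/348 - 131)*74) = 1/(-45587/348*74) = 1/(-1686719/174) = -174/1686719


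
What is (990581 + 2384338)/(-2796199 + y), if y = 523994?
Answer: -3374919/2272205 ≈ -1.4853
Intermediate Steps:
(990581 + 2384338)/(-2796199 + y) = (990581 + 2384338)/(-2796199 + 523994) = 3374919/(-2272205) = 3374919*(-1/2272205) = -3374919/2272205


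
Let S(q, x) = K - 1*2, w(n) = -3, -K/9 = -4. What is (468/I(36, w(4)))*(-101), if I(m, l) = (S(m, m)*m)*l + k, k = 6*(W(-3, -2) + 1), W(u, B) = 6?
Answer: 7878/605 ≈ 13.021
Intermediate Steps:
K = 36 (K = -9*(-4) = 36)
S(q, x) = 34 (S(q, x) = 36 - 1*2 = 36 - 2 = 34)
k = 42 (k = 6*(6 + 1) = 6*7 = 42)
I(m, l) = 42 + 34*l*m (I(m, l) = (34*m)*l + 42 = 34*l*m + 42 = 42 + 34*l*m)
(468/I(36, w(4)))*(-101) = (468/(42 + 34*(-3)*36))*(-101) = (468/(42 - 3672))*(-101) = (468/(-3630))*(-101) = (468*(-1/3630))*(-101) = -78/605*(-101) = 7878/605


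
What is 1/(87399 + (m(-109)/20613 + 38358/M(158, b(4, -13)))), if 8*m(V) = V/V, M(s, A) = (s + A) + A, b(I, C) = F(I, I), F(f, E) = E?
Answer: 13687032/1199395603667 ≈ 1.1412e-5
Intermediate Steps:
b(I, C) = I
M(s, A) = s + 2*A (M(s, A) = (A + s) + A = s + 2*A)
m(V) = 1/8 (m(V) = (V/V)/8 = (1/8)*1 = 1/8)
1/(87399 + (m(-109)/20613 + 38358/M(158, b(4, -13)))) = 1/(87399 + ((1/8)/20613 + 38358/(158 + 2*4))) = 1/(87399 + ((1/8)*(1/20613) + 38358/(158 + 8))) = 1/(87399 + (1/164904 + 38358/166)) = 1/(87399 + (1/164904 + 38358*(1/166))) = 1/(87399 + (1/164904 + 19179/83)) = 1/(87399 + 3162693899/13687032) = 1/(1199395603667/13687032) = 13687032/1199395603667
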